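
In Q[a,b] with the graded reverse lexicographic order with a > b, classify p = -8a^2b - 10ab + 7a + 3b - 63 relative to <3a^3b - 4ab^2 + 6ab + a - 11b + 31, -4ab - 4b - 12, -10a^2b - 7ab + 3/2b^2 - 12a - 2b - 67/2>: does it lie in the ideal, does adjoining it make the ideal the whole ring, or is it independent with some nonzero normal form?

First compute the reduced Gröbner basis of I by Buchberger's algorithm.
f_1 = 3a^3b - 4ab^2 + 6ab + a - 11b + 31, LT = a^3b.
f_2 = -4ab - 4b - 12, LT = ab.
f_3 = -10a^2b - 7ab + 3/2b^2 - 12a - 2b - 67/2, LT = a^2b.

S(f_1,f_2): lcm = a^3b. S = -a^2b - 4/3ab^2 - 3a^2 + 2ab + 1/3a - 11/3b + 31/3.
  leading term a^2b: subtract (1/4a)·f_2 from -a^2b - 4/3ab^2 - 3a^2 + 2ab + 1/3a - 11/3b + 31/3 → -4/3ab^2 - 3a^2 + 3ab + 10/3a - 11/3b + 31/3
  leading term ab^2: subtract (1/3b)·f_2 from -4/3ab^2 - 3a^2 + 3ab + 10/3a - 11/3b + 31/3 → -3a^2 + 3ab + 4/3b^2 + 10/3a + 1/3b + 31/3
  leading term a^2: no divisor's leading term divides it; move -3a^2 to the remainder.
  leading term ab: subtract (-3/4)·f_2 from 3ab + 4/3b^2 + 10/3a + 1/3b + 31/3 → 4/3b^2 + 10/3a - 8/3b + 4/3
  leading term b^2: no divisor's leading term divides it; move 4/3b^2 to the remainder.
  leading term a: no divisor's leading term divides it; move 10/3a to the remainder.
  leading term b: no divisor's leading term divides it; move -8/3b to the remainder.
  leading term 1: no divisor's leading term divides it; move 4/3 to the remainder.
  remainder -3a^2 + 4/3b^2 + 10/3a - 8/3b + 4/3 ≠ 0; add h_4 = -3a^2 + 4/3b^2 + 10/3a - 8/3b + 4/3 to the basis.

S(f_1,f_3): lcm = a^3b. S = -7/10a^2b - 71/60ab^2 - 6/5a^2 + 9/5ab - 181/60a - 11/3b + 31/3.
  leading term a^2b: subtract (7/40a)·f_2 from -7/10a^2b - 71/60ab^2 - 6/5a^2 + 9/5ab - 181/60a - 11/3b + 31/3 → -71/60ab^2 - 6/5a^2 + 5/2ab - 11/12a - 11/3b + 31/3
  leading term ab^2: subtract (71/240b)·f_2 from -71/60ab^2 - 6/5a^2 + 5/2ab - 11/12a - 11/3b + 31/3 → -6/5a^2 + 5/2ab + 71/60b^2 - 11/12a - 7/60b + 31/3
  leading term a^2: subtract (2/5)·h_4 from -6/5a^2 + 5/2ab + 71/60b^2 - 11/12a - 7/60b + 31/3 → 5/2ab + 13/20b^2 - 9/4a + 19/20b + 49/5
  leading term ab: subtract (-5/8)·f_2 from 5/2ab + 13/20b^2 - 9/4a + 19/20b + 49/5 → 13/20b^2 - 9/4a - 31/20b + 23/10
  leading term b^2: no divisor's leading term divides it; move 13/20b^2 to the remainder.
  leading term a: no divisor's leading term divides it; move -9/4a to the remainder.
  leading term b: no divisor's leading term divides it; move -31/20b to the remainder.
  leading term 1: no divisor's leading term divides it; move 23/10 to the remainder.
  remainder 13/20b^2 - 9/4a - 31/20b + 23/10 ≠ 0; add h_5 = 13/20b^2 - 9/4a - 31/20b + 23/10 to the basis.

S(f_2,f_3): lcm = a^2b. S = 3/10ab + 3/20b^2 + 9/5a - 1/5b - 67/20.
  leading term ab: subtract (-3/40)·f_2 from 3/10ab + 3/20b^2 + 9/5a - 1/5b - 67/20 → 3/20b^2 + 9/5a - 1/2b - 17/4
  leading term b^2: subtract (3/13)·h_5 from 3/20b^2 + 9/5a - 1/2b - 17/4 → 603/260a - 37/260b - 1243/260
  leading term a: no divisor's leading term divides it; move 603/260a to the remainder.
  leading term b: no divisor's leading term divides it; move -37/260b to the remainder.
  leading term 1: no divisor's leading term divides it; move -1243/260 to the remainder.
  remainder 603/260a - 37/260b - 1243/260 ≠ 0; add h_6 = 603/260a - 37/260b - 1243/260 to the basis.

S(f_1,h_4): lcm = a^3b. S = 4/9ab^3 + 10/9a^2b - 20/9ab^2 + 22/9ab + 1/3a - 11/3b + 31/3.
  leading term ab^3: subtract (-1/9b^2)·f_2 from 4/9ab^3 + 10/9a^2b - 20/9ab^2 + 22/9ab + 1/3a - 11/3b + 31/3 → 10/9a^2b - 20/9ab^2 - 4/9b^3 + 22/9ab - 4/3b^2 + 1/3a - 11/3b + 31/3
  leading term a^2b: subtract (-5/18a)·f_2 from 10/9a^2b - 20/9ab^2 - 4/9b^3 + 22/9ab - 4/3b^2 + 1/3a - 11/3b + 31/3 → -20/9ab^2 - 4/9b^3 + 4/3ab - 4/3b^2 - 3a - 11/3b + 31/3
  leading term ab^2: subtract (5/9b)·f_2 from -20/9ab^2 - 4/9b^3 + 4/3ab - 4/3b^2 - 3a - 11/3b + 31/3 → -4/9b^3 + 4/3ab + 8/9b^2 - 3a + 3b + 31/3
  leading term b^3: subtract (-80/117b)·h_5 from -4/9b^3 + 4/3ab + 8/9b^2 - 3a + 3b + 31/3 → -8/39ab - 20/117b^2 - 3a + 535/117b + 31/3
  leading term ab: subtract (2/39)·f_2 from -8/39ab - 20/117b^2 - 3a + 535/117b + 31/3 → -20/117b^2 - 3a + 43/9b + 427/39
  leading term b^2: subtract (-400/1521)·h_5 from -20/117b^2 - 3a + 43/9b + 427/39 → -607/169a + 6647/1521b + 17573/1521
  leading term a: subtract (-12140/7839)·h_6 from -607/169a + 6647/1521b + 17573/1521 → 32530/7839b + 32530/7839
  leading term b: no divisor's leading term divides it; move 32530/7839b to the remainder.
  leading term 1: no divisor's leading term divides it; move 32530/7839 to the remainder.
  remainder 32530/7839b + 32530/7839 ≠ 0; add h_7 = 32530/7839b + 32530/7839 to the basis.

The other S-polynomials (S(f_2,h_4), S(f_3,h_4), S(f_1,h_5), S(f_2,h_5), S(f_3,h_5), S(h_4,h_5), S(f_1,h_6), S(f_2,h_6), S(f_3,h_6), S(h_4,h_6), S(h_5,h_6), S(f_1,h_7), S(f_2,h_7), S(f_3,h_7), S(h_4,h_7), S(h_5,h_7), S(h_6,h_7)) all reduce to 0 modulo the current basis, so we have a Gröbner basis.
Inter-reduce: drop elements whose leading term is divisible by another's, tail-reduce, and make monic.
Reduced Gröbner basis: {a - 2, b + 1}.
Label its elements g_1 = a - 2, g_2 = b + 1.

Reduce p = -8a^2b - 10ab + 7a + 3b - 63 modulo G:
  leading term a^2b: subtract (-8ab)·g_1 from -8a^2b - 10ab + 7a + 3b - 63 → -26ab + 7a + 3b - 63
  leading term ab: subtract (-26b)·g_1 from -26ab + 7a + 3b - 63 → 7a - 49b - 63
  leading term a: subtract (7)·g_1 from 7a - 49b - 63 → -49b - 49
  leading term b: subtract (-49)·g_2 from -49b - 49 → 0
  normal form = 0.
Since the normal form is 0, p ∈ I.

-8a^2b - 10ab + 7a + 3b - 63 lies in I (it reduces to 0).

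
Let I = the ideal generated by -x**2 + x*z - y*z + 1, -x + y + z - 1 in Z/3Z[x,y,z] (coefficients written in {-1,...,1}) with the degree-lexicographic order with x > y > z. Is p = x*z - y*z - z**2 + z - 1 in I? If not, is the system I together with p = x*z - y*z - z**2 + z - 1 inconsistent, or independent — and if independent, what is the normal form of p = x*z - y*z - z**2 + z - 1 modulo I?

First compute the reduced Gröbner basis of I by Buchberger's algorithm.
f_1 = -x**2 + x*z - y*z + 1, LT = x**2.
f_2 = -x + y + z - 1, LT = x.

S(f_1,f_2): lcm = x**2. S = x*y + y*z - x - 1.
  leading term x*y: subtract (-y)·f_2 from x*y + y*z - x - 1 → y**2 - y*z - x - y - 1
  leading term y**2: no divisor's leading term divides it; move y**2 to the remainder.
  leading term y*z: no divisor's leading term divides it; move -y*z to the remainder.
  leading term x: subtract (1)·f_2 from -x - y - 1 → y - z
  leading term y: no divisor's leading term divides it; move y to the remainder.
  leading term z: no divisor's leading term divides it; move -z to the remainder.
  remainder y**2 - y*z + y - z ≠ 0; add h_3 = y**2 - y*z + y - z to the basis.

S(f_1,h_3): leading monomials are coprime, so the S-polynomial reduces to 0 (Buchberger's first criterion).
S(f_2,h_3): leading monomials are coprime, so the S-polynomial reduces to 0 (Buchberger's first criterion).
Every S-polynomial of the final basis reduces to 0, so we have a Gröbner basis.
Inter-reduce: drop elements whose leading term is divisible by another's, tail-reduce, and make monic.
Reduced Gröbner basis: {y**2 - y*z + y - z, x - y - z + 1}.
Label its elements g_1 = y**2 - y*z + y - z, g_2 = x - y - z + 1.

Reduce p = x*z - y*z - z**2 + z - 1 modulo G:
  leading term x*z: subtract (z)·g_2 from x*z - y*z - z**2 + z - 1 → -1
  leading term 1: no divisor's leading term divides it; move -1 to the remainder.
  normal form = -1.
The normal form is nonzero, so p ∉ I. Since p minus its normal form lies in I, I + (p) = I + (r) where r = -1; decide whether this ideal is the whole ring.
Here r = -1 is a nonzero constant, hence a unit: 1 ∈ I + (p), the Gröbner basis of I + (p) is {1}, and the enlarged system has no common solution — adjoining p is inconsistent.

Adjoining x*z - y*z - z**2 + z - 1 makes the ideal the whole ring: the system is inconsistent.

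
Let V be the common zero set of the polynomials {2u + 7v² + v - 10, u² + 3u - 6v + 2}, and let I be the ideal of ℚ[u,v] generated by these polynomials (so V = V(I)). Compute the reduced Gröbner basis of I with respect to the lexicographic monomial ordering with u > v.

G = {u + 7/2v² + ½v - 5, v⁴ + 2/7v³ - 181/49v² - 50/49v + 24/7}

Buchberger's algorithm terminates because the ascending chain of leading-term ideals stabilizes.

f_1 = 2u + 7v² + v - 10, LT = u.
f_2 = u² + 3u - 6v + 2, LT = u².

S(f_1,f_2): lcm = u². S = 7/2uv² + ½uv - 8u + 6v - 2.
  reduce S modulo (f_1, f_2):
  remainder -49/4v⁴ - 7/2v³ + 181/4v² + 25/2v - 42 ≠ 0; add g_3 = -49/4v⁴ - 7/2v³ + 181/4v² + 25/2v - 42 to the basis.

The other S-polynomials (S(f_1,g_3), S(f_2,g_3)) all reduce to 0 modulo the current basis, so we have a Gröbner basis.
Inter-reduce: drop elements whose leading term is divisible by another's, tail-reduce, and make monic.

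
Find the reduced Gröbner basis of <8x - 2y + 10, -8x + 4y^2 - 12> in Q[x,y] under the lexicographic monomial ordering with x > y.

The reduced Gröbner basis is the canonical form of the ideal for this ordering.

f_1 = 8x - 2y + 10, LT = x.
f_2 = -8x + 4y^2 - 12, LT = x.

S(f_1,f_2): lcm = x. S = 1/2y^2 - 1/4y - 1/4.
  leading term y^2: no divisor's leading term divides it; move 1/2y^2 to the remainder.
  leading term y: no divisor's leading term divides it; move -1/4y to the remainder.
  leading term 1: no divisor's leading term divides it; move -1/4 to the remainder.
  remainder 1/2y^2 - 1/4y - 1/4 ≠ 0; add g_3 = 1/2y^2 - 1/4y - 1/4 to the basis.

The other S-polynomials (S(f_1,g_3), S(f_2,g_3)) all reduce to 0 modulo the current basis, so we have a Gröbner basis.
Inter-reduce: drop elements whose leading term is divisible by another's, tail-reduce, and make monic.

G = {x - 1/4y + 5/4, y^2 - 1/2y - 1/2}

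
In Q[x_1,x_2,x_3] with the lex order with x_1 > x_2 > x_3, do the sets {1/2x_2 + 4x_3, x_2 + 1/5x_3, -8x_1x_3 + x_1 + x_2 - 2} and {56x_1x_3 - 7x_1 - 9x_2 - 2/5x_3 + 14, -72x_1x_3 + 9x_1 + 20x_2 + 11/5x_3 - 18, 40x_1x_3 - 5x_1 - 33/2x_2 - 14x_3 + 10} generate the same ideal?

For a fixed monomial order, each ideal has a unique reduced Gröbner basis; comparing bases decides equality.
Buchberger on the first generating set:
f_1 = 1/2x_2 + 4x_3, LT = x_2.
f_2 = x_2 + 1/5x_3, LT = x_2.
f_3 = -8x_1x_3 + x_1 + x_2 - 2, LT = x_1x_3.

S(f_1,f_2): lcm = x_2. S = 39/5x_3.
  reduce S modulo (f_1, f_2, f_3):
  remainder 39/5x_3 ≠ 0; add g_4 = 39/5x_3 to the basis.

S(f_3,g_4): lcm = x_1x_3. S = -1/8x_1 - 1/8x_2 + 1/4.
  reduce S modulo (f_1, f_2, f_3, g_4):
  remainder -1/8x_1 + 1/4 ≠ 0; add g_5 = -1/8x_1 + 1/4 to the basis.

The other S-polynomials (S(f_1,f_3), S(f_2,f_3), S(f_1,g_4), S(f_2,g_4), S(f_1,g_5), S(f_2,g_5), S(f_3,g_5), S(g_4,g_5)) all reduce to 0 modulo the current basis, so we have a Gröbner basis.
Inter-reduce: drop elements whose leading term is divisible by another's, tail-reduce, and make monic.
Reduced Gröbner basis: {x_1 - 2, x_2, x_3}.

Buchberger on the second generating set:
h_1 = 56x_1x_3 - 7x_1 - 9x_2 - 2/5x_3 + 14, LT = x_1x_3.
h_2 = -72x_1x_3 + 9x_1 + 20x_2 + 11/5x_3 - 18, LT = x_1x_3.
h_3 = 40x_1x_3 - 5x_1 - 33/2x_2 - 14x_3 + 10, LT = x_1x_3.

S(h_1,h_2): lcm = x_1x_3. S = 59/504x_2 + 59/2520x_3.
  reduce S modulo (h_1, h_2, h_3):
  remainder 59/504x_2 + 59/2520x_3 ≠ 0; add k_4 = 59/504x_2 + 59/2520x_3 to the basis.

S(h_1,h_3): lcm = x_1x_3. S = 141/560x_2 + 12/35x_3.
  reduce S modulo (h_1, h_2, h_3, k_4):
  remainder 117/400x_3 ≠ 0; add k_5 = 117/400x_3 to the basis.

S(h_1,k_5): lcm = x_1x_3. S = -1/8x_1 - 9/56x_2 - 1/140x_3 + 1/4.
  reduce S modulo (h_1, h_2, h_3, k_4, k_5):
  remainder -1/8x_1 + 1/4 ≠ 0; add k_6 = -1/8x_1 + 1/4 to the basis.

The other S-polynomials (S(h_2,h_3), S(h_1,k_4), S(h_2,k_4), S(h_3,k_4), S(h_2,k_5), S(h_3,k_5), S(k_4,k_5), S(h_1,k_6), S(h_2,k_6), S(h_3,k_6), S(k_4,k_6), S(k_5,k_6)) all reduce to 0 modulo the current basis, so we have a Gröbner basis.
Inter-reduce: drop elements whose leading term is divisible by another's, tail-reduce, and make monic.
Reduced Gröbner basis: {x_1 - 2, x_2, x_3}.

The two bases agree; hence the ideals are identical.

Yes, the ideals are equal.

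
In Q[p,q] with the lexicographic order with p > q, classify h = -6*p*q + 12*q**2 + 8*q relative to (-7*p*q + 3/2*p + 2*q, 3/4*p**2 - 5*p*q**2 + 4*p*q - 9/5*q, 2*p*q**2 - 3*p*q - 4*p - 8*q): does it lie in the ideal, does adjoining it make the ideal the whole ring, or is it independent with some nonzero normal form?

-6*p*q + 12*q**2 + 8*q lies in I (it reduces to 0).

First compute the reduced Gröbner basis of I by Buchberger's algorithm.
f_1 = -7*p*q + 3/2*p + 2*q, LT = p*q.
f_2 = 3/4*p**2 - 5*p*q**2 + 4*p*q - 9/5*q, LT = p**2.
f_3 = 2*p*q**2 - 3*p*q - 4*p - 8*q, LT = p*q**2.

S(f_1,f_2): lcm = p**2*q. S = -3/14*p**2 + 20/3*p*q**3 - 16/3*p*q**2 - 2/7*p*q + 12/5*q**2.
  reduce S modulo (f_1, f_2, f_3):
  remainder -3/49*p + 40/21*q**3 + 92/105*q**2 - 146/245*q ≠ 0; add k_4 = -3/49*p + 40/21*q**3 + 92/105*q**2 - 146/245*q to the basis.

S(f_1,f_3): lcm = p*q**2. S = 9/7*p*q + 2*p - 2/7*q**2 + 4*q.
  reduce S modulo (f_1, f_2, f_3, k_4):
  remainder 4460/63*q**3 + 10168/315*q**2 - 1867/105*q ≠ 0; add k_5 = 4460/63*q**3 + 10168/315*q**2 - 1867/105*q to the basis.

S(f_2,f_3): lcm = p**2*q**2. S = 3/2*p**2*q + 2*p**2 - 20/3*p*q**4 + 16/3*p*q**3 + 4*p*q - 12/5*q**3.
  reduce S modulo (f_1, f_2, f_3, k_4, k_5):
  remainder 777093134/182754075*q**2 + 1101380867/182754075*q ≠ 0; add k_6 = 777093134/182754075*q**2 + 1101380867/182754075*q to the basis.

S(f_1,k_4): lcm = p*q. S = -3/14*p + 280/9*q**4 + 644/45*q**3 - 146/15*q**2 - 2/7*q.
  reduce S modulo (f_1, f_2, f_3, k_4, k_5, k_6):
  remainder 5821572302/1942732835*q ≠ 0; add k_7 = 5821572302/1942732835*q to the basis.

The other S-polynomials (S(f_2,k_4), S(f_3,k_4), S(f_1,k_5), S(f_2,k_5), S(f_3,k_5), S(k_4,k_5), S(f_1,k_6), S(f_2,k_6), S(f_3,k_6), S(k_4,k_6), S(k_5,k_6), S(f_1,k_7), S(f_2,k_7), S(f_3,k_7), S(k_4,k_7), S(k_5,k_7), S(k_6,k_7)) all reduce to 0 modulo the current basis, so we have a Gröbner basis.
Inter-reduce: drop elements whose leading term is divisible by another's, tail-reduce, and make monic.
Reduced Gröbner basis: {p, q}.
Label its elements g_1 = p, g_2 = q.

Reduce h = -6*p*q + 12*q**2 + 8*q modulo G:
  leading term p*q: subtract (-6*q)·g_1 from -6*p*q + 12*q**2 + 8*q → 12*q**2 + 8*q
  leading term q**2: subtract (12*q)·g_2 from 12*q**2 + 8*q → 8*q
  leading term q: subtract (8)·g_2 from 8*q → 0
  normal form = 0.
Since the normal form is 0, h ∈ I.

Ideal membership is decidable via reduction modulo a Gröbner basis.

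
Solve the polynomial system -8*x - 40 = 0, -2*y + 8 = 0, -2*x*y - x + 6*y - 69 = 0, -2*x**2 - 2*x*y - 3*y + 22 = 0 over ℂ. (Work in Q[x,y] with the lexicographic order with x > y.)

Compute a lex Gröbner basis by Buchberger's algorithm.
f_1 = -8*x - 40, LT = x.
f_2 = -2*y + 8, LT = y.
f_3 = -2*x*y - x + 6*y - 69, LT = x*y.
f_4 = -2*x**2 - 2*x*y - 3*y + 22, LT = x**2.

The S-polynomials (S(f_1,f_2), S(f_1,f_3), S(f_1,f_4), S(f_2,f_3), S(f_2,f_4), S(f_3,f_4)) all reduce to 0 modulo the current basis, so we have a Gröbner basis.
Inter-reduce: drop elements whose leading term is divisible by another's, tail-reduce, and make monic.
Reduced Gröbner basis: {x + 5, y - 4}.

Since the basis is lex-ordered, y - 4 is univariate in y. Its roots are {4}. Back-substituting each root into the other basis elements fixes the other coordinates.
  y = 4: the earlier basis element becomes x + 5 = 0, giving x = -5 — point (-5, 4).
Check: every point annihilates each of the original generators.

{(-5, 4)}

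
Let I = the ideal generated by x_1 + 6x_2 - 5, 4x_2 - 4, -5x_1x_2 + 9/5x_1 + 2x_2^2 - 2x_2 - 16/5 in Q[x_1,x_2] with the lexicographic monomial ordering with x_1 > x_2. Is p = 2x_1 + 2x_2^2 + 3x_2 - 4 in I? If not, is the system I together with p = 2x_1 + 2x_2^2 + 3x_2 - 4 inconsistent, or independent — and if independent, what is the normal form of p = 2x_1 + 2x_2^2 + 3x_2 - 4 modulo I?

First compute the reduced Gröbner basis of I by Buchberger's algorithm.
f_1 = x_1 + 6x_2 - 5, LT = x_1.
f_2 = 4x_2 - 4, LT = x_2.
f_3 = -5x_1x_2 + 9/5x_1 + 2x_2^2 - 2x_2 - 16/5, LT = x_1x_2.

The S-polynomials (S(f_1,f_2), S(f_1,f_3), S(f_2,f_3)) all reduce to 0 modulo the current basis, so we have a Gröbner basis.
Inter-reduce: drop elements whose leading term is divisible by another's, tail-reduce, and make monic.
Reduced Gröbner basis: {x_1 + 1, x_2 - 1}.
Label its elements g_1 = x_1 + 1, g_2 = x_2 - 1.

Reduce p = 2x_1 + 2x_2^2 + 3x_2 - 4 modulo G:
  leading term x_1: subtract (2)·g_1 from 2x_1 + 2x_2^2 + 3x_2 - 4 → 2x_2^2 + 3x_2 - 6
  leading term x_2^2: subtract (2x_2)·g_2 from 2x_2^2 + 3x_2 - 6 → 5x_2 - 6
  leading term x_2: subtract (5)·g_2 from 5x_2 - 6 → -1
  leading term 1: no divisor's leading term divides it; move -1 to the remainder.
  normal form = -1.
The normal form is nonzero, so p ∉ I. Since p minus its normal form lies in I, I + (p) = I + (r) where r = -1; decide whether this ideal is the whole ring.
Here r = -1 is a nonzero constant, hence a unit: 1 ∈ I + (p), the Gröbner basis of I + (p) is {1}, and the enlarged system has no common solution — adjoining p is inconsistent.

Adjoining 2x_1 + 2x_2^2 + 3x_2 - 4 makes the ideal the whole ring: the system is inconsistent.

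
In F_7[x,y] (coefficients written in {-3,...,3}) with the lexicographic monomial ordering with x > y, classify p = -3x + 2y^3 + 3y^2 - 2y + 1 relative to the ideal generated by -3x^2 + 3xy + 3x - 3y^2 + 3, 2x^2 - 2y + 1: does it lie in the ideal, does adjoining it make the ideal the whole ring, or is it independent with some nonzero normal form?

Adjoining -3x + 2y^3 + 3y^2 - 2y + 1 makes the ideal the whole ring: the system is inconsistent.

First compute the reduced Gröbner basis of I by Buchberger's algorithm.
f_1 = -3x^2 + 3xy + 3x - 3y^2 + 3, LT = x^2.
f_2 = 2x^2 - 2y + 1, LT = x^2.

S(f_1,f_2): lcm = x^2. S = -xy - x + y^2 + y + 2.
  leading term xy: no divisor's leading term divides it; move -xy to the remainder.
  leading term x: no divisor's leading term divides it; move -x to the remainder.
  leading term y^2: no divisor's leading term divides it; move y^2 to the remainder.
  leading term y: no divisor's leading term divides it; move y to the remainder.
  leading term 1: no divisor's leading term divides it; move 2 to the remainder.
  remainder -xy - x + y^2 + y + 2 ≠ 0; add h_3 = -xy - x + y^2 + y + 2 to the basis.

S(f_1,h_3): lcm = x^2y. S = -x^2 + 2x + y^3 - y.
  leading term x^2: subtract (-2)·f_1 from -x^2 + 2x + y^3 - y → -xy + x + y^3 + y^2 - y - 1
  leading term xy: subtract (1)·h_3 from -xy + x + y^3 + y^2 - y - 1 → 2x + y^3 - 2y - 3
  leading term x: no divisor's leading term divides it; move 2x to the remainder.
  leading term y^3: no divisor's leading term divides it; move y^3 to the remainder.
  leading term y: no divisor's leading term divides it; move -2y to the remainder.
  leading term 1: no divisor's leading term divides it; move -3 to the remainder.
  remainder 2x + y^3 - 2y - 3 ≠ 0; add h_4 = 2x + y^3 - 2y - 3 to the basis.

S(f_2,h_3): lcm = x^2y. S = -x^2 + xy^2 + xy + 2x - y^2 - 3y.
  leading term x^2: subtract (-2)·f_1 from -x^2 + xy^2 + xy + 2x - y^2 - 3y → xy^2 + x - 3y - 1
  leading term xy^2: subtract (-y)·h_3 from xy^2 + x - 3y - 1 → -xy + x + y^3 + y^2 - y - 1
  leading term xy: subtract (1)·h_3 from -xy + x + y^3 + y^2 - y - 1 → 2x + y^3 - 2y - 3
  leading term x: subtract (1)·h_4 from 2x + y^3 - 2y - 3 → 0
  remainder 0.

S(f_1,h_4): lcm = x^2. S = 3xy^3 - 3x + y^2 - 1.
  leading term xy^3: subtract (-3y^2)·h_3 from 3xy^3 - 3x + y^2 - 1 → -3xy^2 - 3x + 3y^4 + 3y^3 - 1
  leading term xy^2: subtract (3y)·h_3 from -3xy^2 - 3x + 3y^4 + 3y^3 - 1 → 3xy - 3x + 3y^4 - 3y^2 + y - 1
  leading term xy: subtract (-3)·h_3 from 3xy - 3x + 3y^4 - 3y^2 + y - 1 → x + 3y^4 - 3y - 2
  leading term x: subtract (-3)·h_4 from x + 3y^4 - 3y - 2 → 3y^4 + 3y^3 - 2y + 3
  leading term y^4: no divisor's leading term divides it; move 3y^4 to the remainder.
  leading term y^3: no divisor's leading term divides it; move 3y^3 to the remainder.
  leading term y: no divisor's leading term divides it; move -2y to the remainder.
  leading term 1: no divisor's leading term divides it; move 3 to the remainder.
  remainder 3y^4 + 3y^3 - 2y + 3 ≠ 0; add h_5 = 3y^4 + 3y^3 - 2y + 3 to the basis.

S(f_2,h_4): lcm = x^2. S = 3xy^3 + xy - 2x - y - 3.
  leading term xy^3: subtract (-3y^2)·h_3 from 3xy^3 + xy - 2x - y - 3 → -3xy^2 + xy - 2x + 3y^4 + 3y^3 - y^2 - y - 3
  leading term xy^2: subtract (3y)·h_3 from -3xy^2 + xy - 2x + 3y^4 + 3y^3 - y^2 - y - 3 → -3xy - 2x + 3y^4 + 3y^2 - 3
  leading term xy: subtract (3)·h_3 from -3xy - 2x + 3y^4 + 3y^2 - 3 → x + 3y^4 - 3y - 2
  leading term x: subtract (-3)·h_4 from x + 3y^4 - 3y - 2 → 3y^4 + 3y^3 - 2y + 3
  leading term y^4: subtract (1)·h_5 from 3y^4 + 3y^3 - 2y + 3 → 0
  remainder 0.

S(h_3,h_4): lcm = xy. S = x + 3y^4 - 3y - 2.
  leading term x: subtract (-3)·h_4 from x + 3y^4 - 3y - 2 → 3y^4 + 3y^3 - 2y + 3
  leading term y^4: subtract (1)·h_5 from 3y^4 + 3y^3 - 2y + 3 → 0
  remainder 0.

S(f_1,h_5): leading monomials are coprime, so the S-polynomial reduces to 0 (Buchberger's first criterion).
S(f_2,h_5): leading monomials are coprime, so the S-polynomial reduces to 0 (Buchberger's first criterion).
S(h_3,h_5): lcm = xy^4. S = 3xy - x - y^5 - y^4 - 2y^3.
  leading term xy: subtract (-3)·h_3 from 3xy - x - y^5 - y^4 - 2y^3 → 3x - y^5 - y^4 - 2y^3 + 3y^2 + 3y - 1
  leading term x: subtract (-2)·h_4 from 3x - y^5 - y^4 - 2y^3 + 3y^2 + 3y - 1 → -y^5 - y^4 + 3y^2 - y
  leading term y^5: subtract (2y)·h_5 from -y^5 - y^4 + 3y^2 - y → 0
  remainder 0.

S(h_4,h_5): leading monomials are coprime, so the S-polynomial reduces to 0 (Buchberger's first criterion).
Every S-polynomial of the final basis reduces to 0, so we have a Gröbner basis.
Inter-reduce: drop elements whose leading term is divisible by another's, tail-reduce, and make monic.
Reduced Gröbner basis: {x - 3y^3 - y + 2, y^4 + y^3 - 3y + 1}.
Label its elements g_1 = x - 3y^3 - y + 2, g_2 = y^4 + y^3 - 3y + 1.

Reduce p = -3x + 2y^3 + 3y^2 - 2y + 1 modulo G:
  leading term x: subtract (-3)·g_1 from -3x + 2y^3 + 3y^2 - 2y + 1 → 3y^2 + 2y
  leading term y^2: no divisor's leading term divides it; move 3y^2 to the remainder.
  leading term y: no divisor's leading term divides it; move 2y to the remainder.
  normal form = 3y^2 + 2y.
The normal form is nonzero, so p ∉ I. Since p minus its normal form lies in I, I + (p) = I + (r) where r = 3y^2 + 2y; decide whether this ideal is the whole ring.
Run Buchberger on G together with r (pairs among the g_i already reduce to 0 since G is a Gröbner basis):
g_1 = x - 3y^3 - y + 2, LT = x.
g_2 = y^4 + y^3 - 3y + 1, LT = y^4.
r = 3y^2 + 2y, LT = y^2.

S(g_1,g_2): leading monomials are coprime, so the S-polynomial reduces to 0 (Buchberger's first criterion).
S(g_1,r): leading monomials are coprime, so the S-polynomial reduces to 0 (Buchberger's first criterion).
S(g_2,r): lcm = y^4. S = -2y^3 - 3y + 1.
  leading term y^3: subtract (-3y)·r from -2y^3 - 3y + 1 → -y^2 - 3y + 1
  leading term y^2: subtract (2)·r from -y^2 - 3y + 1 → 1
  leading term 1: no divisor's leading term divides it; move 1 to the remainder.
  remainder 1 ≠ 0; add m_4 = 1 to the basis.

S(g_1,m_4): leading monomials are coprime, so the S-polynomial reduces to 0 (Buchberger's first criterion).
S(g_2,m_4): leading monomials are coprime, so the S-polynomial reduces to 0 (Buchberger's first criterion).
S(r,m_4): leading monomials are coprime, so the S-polynomial reduces to 0 (Buchberger's first criterion).
Every S-polynomial of the final basis reduces to 0, so we have a Gröbner basis.
Inter-reduce: drop elements whose leading term is divisible by another's, tail-reduce, and make monic.
Reduced Gröbner basis: {1}.
The reduced Gröbner basis of I + (p) is {1}: the ideal is the whole ring, so the enlarged system has no common solution — adjoining p is inconsistent.

Ideal membership is decidable via reduction modulo a Gröbner basis.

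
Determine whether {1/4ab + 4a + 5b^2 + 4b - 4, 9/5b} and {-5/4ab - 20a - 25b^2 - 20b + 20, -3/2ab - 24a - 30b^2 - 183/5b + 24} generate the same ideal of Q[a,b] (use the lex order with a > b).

Yes, the ideals are equal.

For a fixed monomial order, each ideal has a unique reduced Gröbner basis; comparing bases decides equality.
Buchberger on the first generating set:
f_1 = 1/4ab + 4a + 5b^2 + 4b - 4, LT = ab.
f_2 = 9/5b, LT = b.

S(f_1,f_2): lcm = ab. S = 16a + 20b^2 + 16b - 16.
  leading term a: no divisor's leading term divides it; move 16a to the remainder.
  leading term b^2: subtract (100/9b)·f_2 from 20b^2 + 16b - 16 → 16b - 16
  leading term b: subtract (80/9)·f_2 from 16b - 16 → -16
  leading term 1: no divisor's leading term divides it; move -16 to the remainder.
  remainder 16a - 16 ≠ 0; add g_3 = 16a - 16 to the basis.

S(f_1,g_3): lcm = ab. S = 16a + 20b^2 + 17b - 16.
  leading term a: subtract (1)·g_3 from 16a + 20b^2 + 17b - 16 → 20b^2 + 17b
  leading term b^2: subtract (100/9b)·f_2 from 20b^2 + 17b → 17b
  leading term b: subtract (85/9)·f_2 from 17b → 0
  remainder 0.

S(f_2,g_3): leading monomials are coprime, so the S-polynomial reduces to 0 (Buchberger's first criterion).
Every S-polynomial of the final basis reduces to 0, so we have a Gröbner basis.
Inter-reduce: drop elements whose leading term is divisible by another's, tail-reduce, and make monic.
Reduced Gröbner basis: {a - 1, b}.

Buchberger on the second generating set:
h_1 = -5/4ab - 20a - 25b^2 - 20b + 20, LT = ab.
h_2 = -3/2ab - 24a - 30b^2 - 183/5b + 24, LT = ab.

S(h_1,h_2): lcm = ab. S = -42/5b.
  leading term b: no divisor's leading term divides it; move -42/5b to the remainder.
  remainder -42/5b ≠ 0; add k_3 = -42/5b to the basis.

S(h_1,k_3): lcm = ab. S = 16a + 20b^2 + 16b - 16.
  leading term a: no divisor's leading term divides it; move 16a to the remainder.
  leading term b^2: subtract (-50/21b)·k_3 from 20b^2 + 16b - 16 → 16b - 16
  leading term b: subtract (-40/21)·k_3 from 16b - 16 → -16
  leading term 1: no divisor's leading term divides it; move -16 to the remainder.
  remainder 16a - 16 ≠ 0; add k_4 = 16a - 16 to the basis.

S(h_2,k_3): lcm = ab. S = 16a + 20b^2 + 122/5b - 16.
  leading term a: subtract (1)·k_4 from 16a + 20b^2 + 122/5b - 16 → 20b^2 + 122/5b
  leading term b^2: subtract (-50/21b)·k_3 from 20b^2 + 122/5b → 122/5b
  leading term b: subtract (-61/21)·k_3 from 122/5b → 0
  remainder 0.

S(h_1,k_4): lcm = ab. S = 16a + 20b^2 + 17b - 16.
  leading term a: subtract (1)·k_4 from 16a + 20b^2 + 17b - 16 → 20b^2 + 17b
  leading term b^2: subtract (-50/21b)·k_3 from 20b^2 + 17b → 17b
  leading term b: subtract (-85/42)·k_3 from 17b → 0
  remainder 0.

S(h_2,k_4): lcm = ab. S = 16a + 20b^2 + 127/5b - 16.
  leading term a: subtract (1)·k_4 from 16a + 20b^2 + 127/5b - 16 → 20b^2 + 127/5b
  leading term b^2: subtract (-50/21b)·k_3 from 20b^2 + 127/5b → 127/5b
  leading term b: subtract (-127/42)·k_3 from 127/5b → 0
  remainder 0.

S(k_3,k_4): leading monomials are coprime, so the S-polynomial reduces to 0 (Buchberger's first criterion).
Every S-polynomial of the final basis reduces to 0, so we have a Gröbner basis.
Inter-reduce: drop elements whose leading term is divisible by another's, tail-reduce, and make monic.
Reduced Gröbner basis: {a - 1, b}.

Same reduced basis, so the two generating sets span the same ideal.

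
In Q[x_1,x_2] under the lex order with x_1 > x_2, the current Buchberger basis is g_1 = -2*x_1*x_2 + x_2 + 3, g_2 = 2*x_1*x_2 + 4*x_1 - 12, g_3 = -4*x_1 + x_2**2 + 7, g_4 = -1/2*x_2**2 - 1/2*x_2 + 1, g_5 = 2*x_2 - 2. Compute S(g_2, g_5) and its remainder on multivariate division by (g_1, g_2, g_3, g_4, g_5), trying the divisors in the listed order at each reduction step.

lcm(LM(g_2), LM(g_5)) = x_1*x_2.
S = (lcm/LT(g_2))·g_2 − (lcm/LT(g_5))·g_5 = 3*x_1 - 6.
Reduce S modulo (g_1, g_2, g_3, g_4, g_5) in that order:
  leading term x_1: subtract (-3/4)·g_3 from 3*x_1 - 6 → 3/4*x_2**2 - 3/4
  leading term x_2**2: subtract (-3/2)·g_4 from 3/4*x_2**2 - 3/4 → -3/4*x_2 + 3/4
  leading term x_2: subtract (-3/8)·g_5 from -3/4*x_2 + 3/4 → 0
The remainder is 0, so this S-polynomial contributes no new basis element.
An S-polynomial is built so that the two leading terms cancel; whether anything survives reduction is exactly the Gröbner-basis criterion.

S(g_2, g_5) = 3*x_1 - 6; remainder on division = 0.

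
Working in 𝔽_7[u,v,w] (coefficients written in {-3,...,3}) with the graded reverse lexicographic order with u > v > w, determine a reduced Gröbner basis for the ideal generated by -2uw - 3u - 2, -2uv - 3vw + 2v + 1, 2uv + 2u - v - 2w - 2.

f_1 = -2uw - 3u - 2, LT = uw.
f_2 = -2uv - 3vw + 2v + 1, LT = uv.
f_3 = 2uv + 2u - v - 2w - 2, LT = uv.

S(f_1,f_2): lcm = uvw. S = 2vw² - 2uv + vw + v - 3w.
  reduce S modulo (f_1, f_2, f_3):
  remainder 2vw² - 3vw - v - 3w - 1 ≠ 0; add g_4 = 2vw² - 3vw - v - 3w - 1 to the basis.

S(f_1,f_3): lcm = uvw. S = -2uv - uw - 3vw + w² + v + w.
  reduce S modulo (f_1, f_2, f_3, g_4):
  remainder w² - 2u - v + w ≠ 0; add g_5 = w² - 2u - v + w to the basis.

S(f_2,f_3): lcm = uv. S = -2vw - u + 3v + w - 3.
  reduce S modulo (f_1, f_2, f_3, g_4, g_5):
  remainder -2vw - u + 3v + w - 3 ≠ 0; add g_6 = -2vw - u + 3v + w - 3 to the basis.

S(f_1,g_5): lcm = uw². S = 2u² + uv - 3uw + w.
  reduce S modulo (f_1, f_2, f_3, g_4, g_5, g_6):
  remainder 2u² - 3v + 2w - 3 ≠ 0; add g_7 = 2u² - 3v + 2w - 3 to the basis.

S(g_4,g_5): lcm = vw². S = 2uv + v² + vw + 3v + 2w + 3.
  reduce S modulo (f_1, f_2, f_3, g_4, g_5, g_6, g_7):
  remainder v² + u + 2v + w ≠ 0; add g_8 = v² + u + 2v + w to the basis.

The other S-polynomials (S(f_1,g_4), S(f_2,g_4), S(f_3,g_4), S(f_2,g_5), S(f_3,g_5), S(f_1,g_6), S(f_2,g_6), S(f_3,g_6), S(g_4,g_6), S(g_5,g_6), S(f_1,g_7), S(f_2,g_7), S(f_3,g_7), S(g_4,g_7), S(g_5,g_7), S(g_6,g_7), S(f_1,g_8), S(f_2,g_8), S(f_3,g_8), S(g_4,g_8), S(g_5,g_8), S(g_6,g_8), S(g_7,g_8)) all reduce to 0 modulo the current basis, so we have a Gröbner basis.
Inter-reduce: drop elements whose leading term is divisible by another's, tail-reduce, and make monic.

G = {u² + 2v + w + 2, uv + u + 3v - w - 1, v² + u + 2v + w, uw - 2u + 1, vw - 3u + 2v + 3w - 2, w² - 2u - v + w}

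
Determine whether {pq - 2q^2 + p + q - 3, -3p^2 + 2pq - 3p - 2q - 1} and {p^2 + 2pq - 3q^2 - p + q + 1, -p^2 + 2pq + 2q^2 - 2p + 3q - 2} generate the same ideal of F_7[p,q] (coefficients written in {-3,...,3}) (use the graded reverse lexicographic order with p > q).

No, the ideals differ.

Two ideals are equal iff their reduced Gröbner bases coincide (the reduced basis is unique for a fixed ordering).
Buchberger on the first generating set:
f_1 = pq - 2q^2 + p + q - 3, LT = pq.
f_2 = -3p^2 + 2pq - 3p - 2q - 1, LT = p^2.

S(f_1,f_2): lcm = p^2q. S = pq^2 + p^2 - 3q^2 - 3p + 2q.
  leading term pq^2: subtract (q)·f_1 from pq^2 + p^2 - 3q^2 - 3p + 2q → 2q^3 + p^2 - pq + 3q^2 - 3p - 2q
  leading term q^3: no divisor's leading term divides it; move 2q^3 to the remainder.
  leading term p^2: subtract (2)·f_2 from p^2 - pq + 3q^2 - 3p - 2q → 2pq + 3q^2 + 3p + 2q + 2
  leading term pq: subtract (2)·f_1 from 2pq + 3q^2 + 3p + 2q + 2 → p + 1
  leading term p: no divisor's leading term divides it; move p to the remainder.
  leading term 1: no divisor's leading term divides it; move 1 to the remainder.
  remainder 2q^3 + p + 1 ≠ 0; add g_3 = 2q^3 + p + 1 to the basis.

The other S-polynomials (S(f_1,g_3), S(f_2,g_3)) all reduce to 0 modulo the current basis, so we have a Gröbner basis.
Inter-reduce: drop elements whose leading term is divisible by another's, tail-reduce, and make monic.
Reduced Gröbner basis: {q^3 - 3p - 3, p^2 + q^2 - 3p - q + 3, pq - 2q^2 + p + q - 3}.

Buchberger on the second generating set:
h_1 = p^2 + 2pq - 3q^2 - p + q + 1, LT = p^2.
h_2 = -p^2 + 2pq + 2q^2 - 2p + 3q - 2, LT = p^2.

S(h_1,h_2): lcm = p^2. S = -3pq - q^2 - 3p - 3q - 1.
  leading term pq: no divisor's leading term divides it; move -3pq to the remainder.
  leading term q^2: no divisor's leading term divides it; move -q^2 to the remainder.
  leading term p: no divisor's leading term divides it; move -3p to the remainder.
  leading term q: no divisor's leading term divides it; move -3q to the remainder.
  leading term 1: no divisor's leading term divides it; move -1 to the remainder.
  remainder -3pq - q^2 - 3p - 3q - 1 ≠ 0; add k_3 = -3pq - q^2 - 3p - 3q - 1 to the basis.

S(h_1,k_3): lcm = p^2q. S = -3pq^2 - 3q^3 - p^2 - 2pq + q^2 + 2p + q.
  leading term pq^2: subtract (q)·k_3 from -3pq^2 - 3q^3 - p^2 - 2pq + q^2 + 2p + q → -2q^3 - p^2 + pq - 3q^2 + 2p + 2q
  leading term q^3: no divisor's leading term divides it; move -2q^3 to the remainder.
  leading term p^2: subtract (-1)·h_1 from -p^2 + pq - 3q^2 + 2p + 2q → 3pq + q^2 + p + 3q + 1
  leading term pq: subtract (-1)·k_3 from 3pq + q^2 + p + 3q + 1 → -2p
  leading term p: no divisor's leading term divides it; move -2p to the remainder.
  remainder -2q^3 - 2p ≠ 0; add k_4 = -2q^3 - 2p to the basis.

The other S-polynomials (S(h_2,k_3), S(h_1,k_4), S(h_2,k_4), S(k_3,k_4)) all reduce to 0 modulo the current basis, so we have a Gröbner basis.
Inter-reduce: drop elements whose leading term is divisible by another's, tail-reduce, and make monic.
Reduced Gröbner basis: {q^3 + p, p^2 + q^2 - 3p - q - 2, pq - 2q^2 + p + q - 2}.

The bases are distinct; the ideals are different.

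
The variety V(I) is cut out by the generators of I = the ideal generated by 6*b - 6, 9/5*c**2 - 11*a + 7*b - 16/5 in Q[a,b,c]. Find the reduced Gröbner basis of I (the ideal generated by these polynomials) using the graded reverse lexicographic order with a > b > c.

G = {c**2 - 55/9*a + 19/9, b - 1}

f_1 = 6*b - 6, LT = b.
f_2 = 9/5*c**2 - 11*a + 7*b - 16/5, LT = c**2.

The S-polynomials (S(f_1,f_2)) all reduce to 0 modulo the current basis, so we have a Gröbner basis.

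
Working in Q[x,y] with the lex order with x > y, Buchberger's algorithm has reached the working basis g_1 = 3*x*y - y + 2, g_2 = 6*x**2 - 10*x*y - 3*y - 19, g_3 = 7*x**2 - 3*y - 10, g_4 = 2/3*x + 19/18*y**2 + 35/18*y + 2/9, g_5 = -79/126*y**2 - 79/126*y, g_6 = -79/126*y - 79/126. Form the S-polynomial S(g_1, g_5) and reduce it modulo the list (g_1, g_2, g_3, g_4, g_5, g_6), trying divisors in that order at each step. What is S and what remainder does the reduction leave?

lcm(LM(g_1), LM(g_5)) = x*y**2.
S = (lcm/LT(g_1))·g_1 − (lcm/LT(g_5))·g_5 = -x*y - 1/3*y**2 + 2/3*y.
Reduce S modulo (g_1, g_2, g_3, g_4, g_5, g_6) in that order:
  leading term x*y: subtract (-1/3)·g_1 from -x*y - 1/3*y**2 + 2/3*y → -1/3*y**2 + 1/3*y + 2/3
  leading term y**2: subtract (42/79)·g_5 from -1/3*y**2 + 1/3*y + 2/3 → 2/3*y + 2/3
  leading term y: subtract (-84/79)·g_6 from 2/3*y + 2/3 → 0
The remainder is 0, so this S-polynomial contributes no new basis element.

S(g_1, g_5) = -x*y - 1/3*y**2 + 2/3*y; remainder on division = 0.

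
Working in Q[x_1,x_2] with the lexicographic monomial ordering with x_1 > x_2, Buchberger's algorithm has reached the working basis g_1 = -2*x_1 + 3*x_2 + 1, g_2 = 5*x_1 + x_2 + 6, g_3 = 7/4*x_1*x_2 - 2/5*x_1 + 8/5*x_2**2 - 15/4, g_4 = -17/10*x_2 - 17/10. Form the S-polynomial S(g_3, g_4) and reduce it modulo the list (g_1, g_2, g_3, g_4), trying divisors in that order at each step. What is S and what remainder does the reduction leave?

S(g_3, g_4) = -43/35*x_1 + 32/35*x_2**2 - 15/7; remainder on division = 0.

lcm(LM(g_3), LM(g_4)) = x_1*x_2.
S = (lcm/LT(g_3))·g_3 − (lcm/LT(g_4))·g_4 = -43/35*x_1 + 32/35*x_2**2 - 15/7.
Reduce S modulo (g_1, g_2, g_3, g_4) in that order:
  leading term x_1: subtract (43/70)·g_1 from -43/35*x_1 + 32/35*x_2**2 - 15/7 → 32/35*x_2**2 - 129/70*x_2 - 193/70
  leading term x_2**2: subtract (-64/119*x_2)·g_4 from 32/35*x_2**2 - 129/70*x_2 - 193/70 → -193/70*x_2 - 193/70
  leading term x_2: subtract (193/119)·g_4 from -193/70*x_2 - 193/70 → 0
The remainder is 0, so this S-polynomial contributes no new basis element.
An S-polynomial is built so that the two leading terms cancel; whether anything survives reduction is exactly the Gröbner-basis criterion.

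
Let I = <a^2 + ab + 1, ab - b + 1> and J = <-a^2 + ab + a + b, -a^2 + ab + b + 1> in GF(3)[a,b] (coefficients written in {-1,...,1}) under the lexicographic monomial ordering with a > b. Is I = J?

For a fixed monomial order, each ideal has a unique reduced Gröbner basis; comparing bases decides equality.
Buchberger on the first generating set:
f_1 = a^2 + ab + 1, LT = a^2.
f_2 = ab - b + 1, LT = ab.

S(f_1,f_2): lcm = a^2b. S = ab^2 + ab - a + b.
  leading term ab^2: subtract (b)·f_2 from ab^2 + ab - a + b → ab - a + b^2
  leading term ab: subtract (1)·f_2 from ab - a + b^2 → -a + b^2 + b - 1
  leading term a: no divisor's leading term divides it; move -a to the remainder.
  leading term b^2: no divisor's leading term divides it; move b^2 to the remainder.
  leading term b: no divisor's leading term divides it; move b to the remainder.
  leading term 1: no divisor's leading term divides it; move -1 to the remainder.
  remainder -a + b^2 + b - 1 ≠ 0; add g_3 = -a + b^2 + b - 1 to the basis.

S(f_2,g_3): lcm = ab. S = b^3 + b^2 + b + 1.
  leading term b^3: no divisor's leading term divides it; move b^3 to the remainder.
  leading term b^2: no divisor's leading term divides it; move b^2 to the remainder.
  leading term b: no divisor's leading term divides it; move b to the remainder.
  leading term 1: no divisor's leading term divides it; move 1 to the remainder.
  remainder b^3 + b^2 + b + 1 ≠ 0; add g_4 = b^3 + b^2 + b + 1 to the basis.

The other S-polynomials (S(f_1,g_3), S(f_1,g_4), S(f_2,g_4), S(g_3,g_4)) all reduce to 0 modulo the current basis, so we have a Gröbner basis.
Inter-reduce: drop elements whose leading term is divisible by another's, tail-reduce, and make monic.
Reduced Gröbner basis: {a - b^2 - b + 1, b^3 + b^2 + b + 1}.

Buchberger on the second generating set:
h_1 = -a^2 + ab + a + b, LT = a^2.
h_2 = -a^2 + ab + b + 1, LT = a^2.

S(h_1,h_2): lcm = a^2. S = -a + 1.
  leading term a: no divisor's leading term divides it; move -a to the remainder.
  leading term 1: no divisor's leading term divides it; move 1 to the remainder.
  remainder -a + 1 ≠ 0; add k_3 = -a + 1 to the basis.

S(h_1,k_3): lcm = a^2. S = -ab - b.
  leading term ab: subtract (b)·k_3 from -ab - b → b
  leading term b: no divisor's leading term divides it; move b to the remainder.
  remainder b ≠ 0; add k_4 = b to the basis.

The other S-polynomials (S(h_2,k_3), S(h_1,k_4), S(h_2,k_4), S(k_3,k_4)) all reduce to 0 modulo the current basis, so we have a Gröbner basis.
Inter-reduce: drop elements whose leading term is divisible by another's, tail-reduce, and make monic.
Reduced Gröbner basis: {a - 1, b}.

These differ, so the ideals are not equal.

No, the ideals differ.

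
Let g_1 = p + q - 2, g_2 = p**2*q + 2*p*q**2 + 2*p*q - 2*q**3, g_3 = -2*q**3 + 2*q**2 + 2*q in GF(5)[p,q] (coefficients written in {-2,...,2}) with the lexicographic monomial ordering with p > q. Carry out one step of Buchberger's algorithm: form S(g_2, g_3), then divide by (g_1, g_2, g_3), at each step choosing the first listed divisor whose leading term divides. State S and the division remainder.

S(g_2, g_3) = p**2*q**2 + p**2*q + 2*p*q**4 + 2*p*q**3 - 2*q**5; remainder on division = 0.

lcm(LM(g_2), LM(g_3)) = p**2*q**3.
S = (lcm/LT(g_2))·g_2 − (lcm/LT(g_3))·g_3 = p**2*q**2 + p**2*q + 2*p*q**4 + 2*p*q**3 - 2*q**5.
Reduce S modulo (g_1, g_2, g_3) in that order:
  leading term p**2*q**2: subtract (p*q**2)·g_1 from p**2*q**2 + p**2*q + 2*p*q**4 + 2*p*q**3 - 2*q**5 → p**2*q + 2*p*q**4 + p*q**3 + 2*p*q**2 - 2*q**5
  leading term p**2*q: subtract (p*q)·g_1 from p**2*q + 2*p*q**4 + p*q**3 + 2*p*q**2 - 2*q**5 → 2*p*q**4 + p*q**3 + p*q**2 + 2*p*q - 2*q**5
  leading term p*q**4: subtract (2*q**4)·g_1 from 2*p*q**4 + p*q**3 + p*q**2 + 2*p*q - 2*q**5 → p*q**3 + p*q**2 + 2*p*q + q**5 - q**4
  leading term p*q**3: subtract (q**3)·g_1 from p*q**3 + p*q**2 + 2*p*q + q**5 - q**4 → p*q**2 + 2*p*q + q**5 - 2*q**4 + 2*q**3
  leading term p*q**2: subtract (q**2)·g_1 from p*q**2 + 2*p*q + q**5 - 2*q**4 + 2*q**3 → 2*p*q + q**5 - 2*q**4 + q**3 + 2*q**2
  leading term p*q: subtract (2*q)·g_1 from 2*p*q + q**5 - 2*q**4 + q**3 + 2*q**2 → q**5 - 2*q**4 + q**3 - q
  leading term q**5: subtract (2*q**2)·g_3 from q**5 - 2*q**4 + q**3 - q → -q**4 + 2*q**3 - q
  leading term q**4: subtract (-2*q)·g_3 from -q**4 + 2*q**3 - q → q**3 - q**2 - q
  leading term q**3: subtract (2)·g_3 from q**3 - q**2 - q → 0
The remainder is 0, so this S-polynomial contributes no new basis element.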